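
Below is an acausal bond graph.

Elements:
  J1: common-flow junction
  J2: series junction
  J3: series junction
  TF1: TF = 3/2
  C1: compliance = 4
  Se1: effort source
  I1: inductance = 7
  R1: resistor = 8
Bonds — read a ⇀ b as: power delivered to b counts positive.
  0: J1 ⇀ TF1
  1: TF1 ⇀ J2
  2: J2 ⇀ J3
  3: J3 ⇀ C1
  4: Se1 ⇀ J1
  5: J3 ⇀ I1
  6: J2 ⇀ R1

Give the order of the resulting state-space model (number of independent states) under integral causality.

β4 stroke→J1  (Se1: effort source, stroke at far end)
β0 stroke→TF1  (J1: last free bond brings flow in)
β1 stroke→J2  (through TF1, causality passes straight; one stroke at TF1)
β3 stroke→J3  (C1: C, integral causality)
β5 stroke→I1  (I1: I, integral causality)
β2 stroke→J3  (J3 flow already set via bond 5)
β6 stroke→J2  (common-f at J2 fixed by 2)

2  (C1, I1 all integral)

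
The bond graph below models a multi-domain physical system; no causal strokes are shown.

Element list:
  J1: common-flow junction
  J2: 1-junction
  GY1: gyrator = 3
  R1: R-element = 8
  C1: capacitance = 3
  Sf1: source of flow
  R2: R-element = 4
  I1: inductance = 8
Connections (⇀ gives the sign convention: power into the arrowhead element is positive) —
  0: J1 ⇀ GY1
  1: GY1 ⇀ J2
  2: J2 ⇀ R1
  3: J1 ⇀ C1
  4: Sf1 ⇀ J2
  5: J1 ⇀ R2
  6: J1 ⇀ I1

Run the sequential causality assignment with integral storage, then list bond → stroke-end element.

#4 stroke at Sf1  (Sf1: flow source, stroke at near end)
#1 stroke at J2  (common-f at J2 fixed by 4)
#2 stroke at J2  (J2 flow already set via bond 4)
#0 stroke at J1  (GY GY1: same side as bond 1)
#3 stroke at J1  (C1: C, integral causality)
#6 stroke at I1  (I1: I, integral causality)
#5 stroke at J1  (J1: bond 6 brought flow, rest push out)

b0 stroke at J1
b1 stroke at J2
b2 stroke at J2
b3 stroke at J1
b4 stroke at Sf1
b5 stroke at J1
b6 stroke at I1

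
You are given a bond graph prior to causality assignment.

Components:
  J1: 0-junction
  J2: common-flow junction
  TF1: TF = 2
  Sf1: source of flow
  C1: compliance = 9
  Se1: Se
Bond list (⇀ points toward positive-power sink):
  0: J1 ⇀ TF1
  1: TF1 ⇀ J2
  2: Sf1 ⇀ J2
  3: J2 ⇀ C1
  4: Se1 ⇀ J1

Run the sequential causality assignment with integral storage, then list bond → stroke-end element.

β2 stroke→Sf1  (Sf1 fixes flow; stroke at Sf1)
β4 stroke→J1  (Se1: effort source, stroke at far end)
β0 stroke→TF1  (J1: bond 4 brought effort, rest push out)
β1 stroke→J2  (1-jn J2 has f-setter on 2)
β3 stroke→J2  (1-jn J2 has f-setter on 2)

#0 |TF1
#1 |J2
#2 |Sf1
#3 |J2
#4 |J1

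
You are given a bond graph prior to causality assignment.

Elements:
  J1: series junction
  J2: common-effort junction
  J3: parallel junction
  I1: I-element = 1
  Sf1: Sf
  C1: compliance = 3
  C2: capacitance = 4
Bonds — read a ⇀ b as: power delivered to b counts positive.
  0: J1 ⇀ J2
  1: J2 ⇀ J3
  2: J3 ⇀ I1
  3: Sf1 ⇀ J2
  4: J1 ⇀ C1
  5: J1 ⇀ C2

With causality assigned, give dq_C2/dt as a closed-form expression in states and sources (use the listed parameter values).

#3 →Sf1  (Sf1: flow source, stroke at near end)
#2 →I1  (I1 integral (f out))
#1 →J3  (J3: last free bond brings effort in)
#0 →J2  (closing 0-jn rule on J2)
#4 →J1  (J1: bond 0 brought flow, rest push out)
#5 →J1  (1-jn J1 has f-setter on 0)

dq_C2/dt = -F_Sf1 + p_I1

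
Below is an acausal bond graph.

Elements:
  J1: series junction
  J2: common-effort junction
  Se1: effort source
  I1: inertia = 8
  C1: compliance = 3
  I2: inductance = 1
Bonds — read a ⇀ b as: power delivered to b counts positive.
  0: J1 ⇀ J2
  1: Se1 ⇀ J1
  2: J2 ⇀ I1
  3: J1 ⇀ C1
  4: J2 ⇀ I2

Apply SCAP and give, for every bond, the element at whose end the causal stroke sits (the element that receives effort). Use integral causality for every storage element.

#1 |J1  (Se1: effort source, stroke at far end)
#2 |I1  (I1 outputs flow p/I1)
#3 |J1  (prefer integral on C1)
#0 |J2  (J1: last free bond brings flow in)
#4 |I2  (common-e at J2 fixed by 0)

β0 stroke at J2
β1 stroke at J1
β2 stroke at I1
β3 stroke at J1
β4 stroke at I2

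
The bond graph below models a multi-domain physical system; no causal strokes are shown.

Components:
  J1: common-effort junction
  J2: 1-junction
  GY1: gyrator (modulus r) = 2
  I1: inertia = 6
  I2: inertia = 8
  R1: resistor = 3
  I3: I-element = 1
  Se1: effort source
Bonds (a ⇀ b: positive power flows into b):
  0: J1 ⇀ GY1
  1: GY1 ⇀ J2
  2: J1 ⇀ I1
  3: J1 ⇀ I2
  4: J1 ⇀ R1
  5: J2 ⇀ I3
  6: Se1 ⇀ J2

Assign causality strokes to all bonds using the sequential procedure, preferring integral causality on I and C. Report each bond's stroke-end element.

#6 |J2  (Se1 (Se) sets effort on bond)
#2 |I1  (prefer integral on I1)
#3 |I2  (I2 outputs flow p/I2)
#5 |I3  (I3 outputs flow p/I3)
#1 |J2  (J2: bond 5 brought flow, rest push out)
#0 |J1  (through GY1, causality inverts; strokes same side of GY1)
#4 |R1  (J1 effort already set via bond 0)

#0 |J1
#1 |J2
#2 |I1
#3 |I2
#4 |R1
#5 |I3
#6 |J2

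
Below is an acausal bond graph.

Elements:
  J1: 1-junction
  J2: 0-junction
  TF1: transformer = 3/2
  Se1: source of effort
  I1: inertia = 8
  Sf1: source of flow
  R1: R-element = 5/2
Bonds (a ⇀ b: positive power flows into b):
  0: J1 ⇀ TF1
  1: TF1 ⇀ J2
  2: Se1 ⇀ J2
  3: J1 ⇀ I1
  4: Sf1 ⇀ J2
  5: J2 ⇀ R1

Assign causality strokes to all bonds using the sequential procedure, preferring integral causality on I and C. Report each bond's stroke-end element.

bond 2 stroke at J2  (Se1 fixes effort; stroke away)
bond 4 stroke at Sf1  (source Sf1 imposes f)
bond 1 stroke at TF1  (0-jn J2 has e-setter on 2)
bond 5 stroke at R1  (J2 effort already set via bond 2)
bond 0 stroke at J1  (through TF1, causality passes straight; one stroke at TF1)
bond 3 stroke at I1  (J1: last free bond brings flow in)

β0 |J1
β1 |TF1
β2 |J2
β3 |I1
β4 |Sf1
β5 |R1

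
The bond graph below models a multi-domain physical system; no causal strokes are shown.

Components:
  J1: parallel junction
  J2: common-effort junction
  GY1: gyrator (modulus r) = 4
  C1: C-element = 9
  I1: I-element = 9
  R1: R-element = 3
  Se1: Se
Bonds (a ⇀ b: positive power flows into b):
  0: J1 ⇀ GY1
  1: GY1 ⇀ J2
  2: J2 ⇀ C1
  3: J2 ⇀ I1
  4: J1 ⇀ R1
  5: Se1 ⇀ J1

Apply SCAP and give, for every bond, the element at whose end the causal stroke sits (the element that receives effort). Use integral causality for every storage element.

bond 5 stroke→J1  (source Se1 imposes e)
bond 0 stroke→GY1  (0-jn J1 has e-setter on 5)
bond 4 stroke→R1  (0-jn J1 has e-setter on 5)
bond 1 stroke→GY1  (through GY1, causality inverts; strokes same side of GY1)
bond 2 stroke→J2  (C1 outputs effort q/C1)
bond 3 stroke→I1  (0-jn J2 has e-setter on 2)

β0 →GY1
β1 →GY1
β2 →J2
β3 →I1
β4 →R1
β5 →J1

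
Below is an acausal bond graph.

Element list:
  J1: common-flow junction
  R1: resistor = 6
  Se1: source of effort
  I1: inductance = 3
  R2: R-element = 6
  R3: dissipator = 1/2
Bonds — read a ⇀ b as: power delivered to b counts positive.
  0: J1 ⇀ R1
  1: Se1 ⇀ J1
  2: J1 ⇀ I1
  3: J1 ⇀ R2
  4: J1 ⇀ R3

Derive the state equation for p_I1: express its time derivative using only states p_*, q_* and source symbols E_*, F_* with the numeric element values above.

β1 stroke→J1  (Se1: effort source, stroke at far end)
β2 stroke→I1  (I1 outputs flow p/I1)
β0 stroke→J1  (J1: bond 2 brought flow, rest push out)
β3 stroke→J1  (1-jn J1 has f-setter on 2)
β4 stroke→J1  (common-f at J1 fixed by 2)

dp_I1/dt = E_Se1 - 25*p_I1/6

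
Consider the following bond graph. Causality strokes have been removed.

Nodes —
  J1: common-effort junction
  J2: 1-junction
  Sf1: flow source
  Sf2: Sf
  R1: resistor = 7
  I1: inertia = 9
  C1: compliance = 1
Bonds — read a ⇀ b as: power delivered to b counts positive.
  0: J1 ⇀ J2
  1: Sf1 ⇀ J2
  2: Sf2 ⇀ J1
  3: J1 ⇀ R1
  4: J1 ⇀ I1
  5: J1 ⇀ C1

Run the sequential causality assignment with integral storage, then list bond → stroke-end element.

b0 →J2
b1 →Sf1
b2 →Sf2
b3 →R1
b4 →I1
b5 →J1

b1 →Sf1  (source Sf1 imposes f)
b2 →Sf2  (source Sf2 imposes f)
b0 →J2  (J2: bond 1 brought flow, rest push out)
b4 →I1  (I1 outputs flow p/I1)
b5 →J1  (C1 outputs effort q/C1)
b3 →R1  (J1: bond 5 brought effort, rest push out)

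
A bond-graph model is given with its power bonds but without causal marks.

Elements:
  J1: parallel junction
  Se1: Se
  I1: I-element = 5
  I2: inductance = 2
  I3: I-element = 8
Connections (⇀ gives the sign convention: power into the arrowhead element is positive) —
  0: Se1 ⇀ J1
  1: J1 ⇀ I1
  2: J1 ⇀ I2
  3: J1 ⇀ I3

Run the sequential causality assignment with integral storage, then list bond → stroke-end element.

b0 stroke at J1
b1 stroke at I1
b2 stroke at I2
b3 stroke at I3

b0 stroke→J1  (source Se1 imposes e)
b1 stroke→I1  (J1 effort already set via bond 0)
b2 stroke→I2  (J1: bond 0 brought effort, rest push out)
b3 stroke→I3  (common-e at J1 fixed by 0)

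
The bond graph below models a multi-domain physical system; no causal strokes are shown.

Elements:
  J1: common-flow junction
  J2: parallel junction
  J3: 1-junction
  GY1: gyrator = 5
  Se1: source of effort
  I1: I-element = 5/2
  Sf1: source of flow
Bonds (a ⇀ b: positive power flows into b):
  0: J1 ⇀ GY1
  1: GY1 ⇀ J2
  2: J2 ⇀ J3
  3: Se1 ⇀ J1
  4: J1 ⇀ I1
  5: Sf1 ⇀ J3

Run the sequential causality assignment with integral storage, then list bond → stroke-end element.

b0 |J1
b1 |J2
b2 |J3
b3 |J1
b4 |I1
b5 |Sf1

#3 stroke at J1  (Se1 (Se) sets effort on bond)
#5 stroke at Sf1  (Sf1: flow source, stroke at near end)
#2 stroke at J3  (1-jn J3 has f-setter on 5)
#1 stroke at J2  (J2: last free bond brings effort in)
#0 stroke at J1  (GY GY1: same side as bond 1)
#4 stroke at I1  (J1: last free bond brings flow in)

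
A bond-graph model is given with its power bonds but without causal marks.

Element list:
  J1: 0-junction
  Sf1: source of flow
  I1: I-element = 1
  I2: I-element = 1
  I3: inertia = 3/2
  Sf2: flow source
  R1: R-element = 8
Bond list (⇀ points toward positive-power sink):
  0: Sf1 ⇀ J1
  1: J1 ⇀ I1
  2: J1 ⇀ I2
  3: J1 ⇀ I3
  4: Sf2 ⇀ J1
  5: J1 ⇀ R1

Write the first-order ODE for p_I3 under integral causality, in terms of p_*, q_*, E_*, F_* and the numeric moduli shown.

dp_I3/dt = 8*F_Sf1 + 8*F_Sf2 - 8*p_I1 - 8*p_I2 - 16*p_I3/3

b0 |Sf1  (source Sf1 imposes f)
b4 |Sf2  (source Sf2 imposes f)
b1 |I1  (I1 integral (f out))
b2 |I2  (I2: I, integral causality)
b3 |I3  (I3 outputs flow p/I3)
b5 |J1  (closing 0-jn rule on J1)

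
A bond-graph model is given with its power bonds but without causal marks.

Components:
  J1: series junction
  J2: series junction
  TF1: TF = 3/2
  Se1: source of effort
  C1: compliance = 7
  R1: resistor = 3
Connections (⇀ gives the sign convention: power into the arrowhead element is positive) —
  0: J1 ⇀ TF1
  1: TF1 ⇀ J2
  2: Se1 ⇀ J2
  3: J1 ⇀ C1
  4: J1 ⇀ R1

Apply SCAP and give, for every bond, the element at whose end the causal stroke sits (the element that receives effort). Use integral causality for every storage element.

b2 →J2  (source Se1 imposes e)
b1 →TF1  (only one flow-in slot at J2)
b0 →J1  (TF1: transformer flips bond 1)
b3 →J1  (C1: C, integral causality)
b4 →R1  (J1: last free bond brings flow in)

β0 stroke at J1
β1 stroke at TF1
β2 stroke at J2
β3 stroke at J1
β4 stroke at R1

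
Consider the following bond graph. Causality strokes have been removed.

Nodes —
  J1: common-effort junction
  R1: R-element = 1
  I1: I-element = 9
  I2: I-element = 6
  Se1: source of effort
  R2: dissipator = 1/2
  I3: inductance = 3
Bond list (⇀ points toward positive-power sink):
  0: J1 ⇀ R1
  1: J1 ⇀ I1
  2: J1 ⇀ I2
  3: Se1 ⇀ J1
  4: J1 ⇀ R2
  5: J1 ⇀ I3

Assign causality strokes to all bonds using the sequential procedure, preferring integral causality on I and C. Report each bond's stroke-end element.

#3 stroke at J1  (source Se1 imposes e)
#0 stroke at R1  (J1 effort already set via bond 3)
#1 stroke at I1  (J1 effort already set via bond 3)
#2 stroke at I2  (J1 effort already set via bond 3)
#4 stroke at R2  (J1: bond 3 brought effort, rest push out)
#5 stroke at I3  (common-e at J1 fixed by 3)

β0 |R1
β1 |I1
β2 |I2
β3 |J1
β4 |R2
β5 |I3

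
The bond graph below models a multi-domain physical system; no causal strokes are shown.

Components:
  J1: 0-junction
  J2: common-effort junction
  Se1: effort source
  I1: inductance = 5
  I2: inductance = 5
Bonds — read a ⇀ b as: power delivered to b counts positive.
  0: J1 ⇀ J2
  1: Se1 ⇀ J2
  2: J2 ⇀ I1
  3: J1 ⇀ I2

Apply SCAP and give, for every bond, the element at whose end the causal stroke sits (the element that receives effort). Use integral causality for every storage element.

bond 1 stroke→J2  (Se1 (Se) sets effort on bond)
bond 0 stroke→J1  (common-e at J2 fixed by 1)
bond 2 stroke→I1  (0-jn J2 has e-setter on 1)
bond 3 stroke→I2  (J1 effort already set via bond 0)

bond 0 stroke at J1
bond 1 stroke at J2
bond 2 stroke at I1
bond 3 stroke at I2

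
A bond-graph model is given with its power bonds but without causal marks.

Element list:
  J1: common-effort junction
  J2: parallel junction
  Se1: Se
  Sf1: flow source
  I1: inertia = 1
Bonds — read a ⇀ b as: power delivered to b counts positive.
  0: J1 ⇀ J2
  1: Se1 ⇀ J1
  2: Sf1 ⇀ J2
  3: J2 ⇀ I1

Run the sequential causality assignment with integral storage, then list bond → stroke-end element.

bond 0 →J2
bond 1 →J1
bond 2 →Sf1
bond 3 →I1

b1 →J1  (Se1 fixes effort; stroke away)
b2 →Sf1  (source Sf1 imposes f)
b0 →J2  (common-e at J1 fixed by 1)
b3 →I1  (0-jn J2 has e-setter on 0)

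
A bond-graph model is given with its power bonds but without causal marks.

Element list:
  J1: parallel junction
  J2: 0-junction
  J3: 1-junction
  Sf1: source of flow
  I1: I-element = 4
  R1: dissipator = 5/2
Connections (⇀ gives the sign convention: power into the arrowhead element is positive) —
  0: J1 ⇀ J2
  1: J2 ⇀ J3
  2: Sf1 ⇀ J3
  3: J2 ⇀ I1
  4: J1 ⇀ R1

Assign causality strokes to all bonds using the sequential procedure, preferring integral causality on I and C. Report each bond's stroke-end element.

bond 0 stroke→J2
bond 1 stroke→J3
bond 2 stroke→Sf1
bond 3 stroke→I1
bond 4 stroke→J1

#2 stroke at Sf1  (Sf1 fixes flow; stroke at Sf1)
#1 stroke at J3  (J3: bond 2 brought flow, rest push out)
#3 stroke at I1  (I1: I, integral causality)
#0 stroke at J2  (closing 0-jn rule on J2)
#4 stroke at J1  (only one effort-in slot at J1)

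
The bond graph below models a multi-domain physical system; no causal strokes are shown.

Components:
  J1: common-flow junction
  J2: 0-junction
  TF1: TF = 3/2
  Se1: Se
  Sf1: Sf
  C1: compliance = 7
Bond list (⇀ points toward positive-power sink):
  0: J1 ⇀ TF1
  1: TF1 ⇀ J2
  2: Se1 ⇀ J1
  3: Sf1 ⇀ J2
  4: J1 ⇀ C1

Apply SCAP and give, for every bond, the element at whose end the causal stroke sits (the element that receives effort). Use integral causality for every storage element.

bond 0 stroke at TF1
bond 1 stroke at J2
bond 2 stroke at J1
bond 3 stroke at Sf1
bond 4 stroke at J1

b2 stroke→J1  (Se1 fixes effort; stroke away)
b3 stroke→Sf1  (Sf1: flow source, stroke at near end)
b1 stroke→J2  (J2 needs exactly one e-in)
b0 stroke→TF1  (through TF1, causality passes straight; one stroke at TF1)
b4 stroke→J1  (1-jn J1 has f-setter on 0)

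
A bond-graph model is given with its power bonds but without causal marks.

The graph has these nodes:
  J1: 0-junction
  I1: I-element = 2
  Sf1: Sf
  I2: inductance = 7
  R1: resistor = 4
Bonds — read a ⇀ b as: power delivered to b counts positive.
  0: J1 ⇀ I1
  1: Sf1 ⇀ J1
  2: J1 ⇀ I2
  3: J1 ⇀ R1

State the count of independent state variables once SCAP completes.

2  (I1, I2 all integral)

β1 stroke at Sf1  (Sf1 (Sf) sets flow on bond)
β0 stroke at I1  (I1 integral (f out))
β2 stroke at I2  (I2: I, integral causality)
β3 stroke at J1  (only one effort-in slot at J1)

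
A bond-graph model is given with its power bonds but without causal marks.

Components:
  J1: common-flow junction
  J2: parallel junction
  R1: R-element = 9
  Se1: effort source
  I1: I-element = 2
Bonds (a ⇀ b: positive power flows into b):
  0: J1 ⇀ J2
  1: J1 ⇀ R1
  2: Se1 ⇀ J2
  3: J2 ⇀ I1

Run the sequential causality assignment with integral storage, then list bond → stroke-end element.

b2 →J2  (Se1: effort source, stroke at far end)
b0 →J1  (J2 effort already set via bond 2)
b3 →I1  (0-jn J2 has e-setter on 2)
b1 →R1  (J1 needs exactly one f-in)

b0 |J1
b1 |R1
b2 |J2
b3 |I1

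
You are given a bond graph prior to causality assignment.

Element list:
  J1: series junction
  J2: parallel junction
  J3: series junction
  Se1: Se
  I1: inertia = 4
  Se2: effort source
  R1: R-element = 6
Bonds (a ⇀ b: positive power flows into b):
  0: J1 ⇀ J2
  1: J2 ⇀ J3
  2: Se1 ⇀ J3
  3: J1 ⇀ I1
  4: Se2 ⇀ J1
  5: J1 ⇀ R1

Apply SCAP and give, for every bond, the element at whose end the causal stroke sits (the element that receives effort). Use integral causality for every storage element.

#2 stroke at J3  (source Se1 imposes e)
#4 stroke at J1  (Se2 fixes effort; stroke away)
#1 stroke at J2  (J3: last free bond brings flow in)
#0 stroke at J1  (J2: bond 1 brought effort, rest push out)
#3 stroke at I1  (prefer integral on I1)
#5 stroke at J1  (1-jn J1 has f-setter on 3)

#0 stroke→J1
#1 stroke→J2
#2 stroke→J3
#3 stroke→I1
#4 stroke→J1
#5 stroke→J1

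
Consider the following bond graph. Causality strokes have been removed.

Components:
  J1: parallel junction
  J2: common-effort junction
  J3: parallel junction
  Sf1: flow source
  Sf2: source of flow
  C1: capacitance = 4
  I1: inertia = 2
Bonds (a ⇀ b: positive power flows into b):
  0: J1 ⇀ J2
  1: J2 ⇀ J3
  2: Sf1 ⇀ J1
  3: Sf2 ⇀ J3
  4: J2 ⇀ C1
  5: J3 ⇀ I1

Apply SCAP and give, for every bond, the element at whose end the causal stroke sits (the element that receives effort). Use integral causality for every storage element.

b2 stroke at Sf1  (Sf1: flow source, stroke at near end)
b3 stroke at Sf2  (Sf2 fixes flow; stroke at Sf2)
b0 stroke at J1  (closing 0-jn rule on J1)
b4 stroke at J2  (prefer integral on C1)
b1 stroke at J3  (J2 effort already set via bond 4)
b5 stroke at I1  (J3 effort already set via bond 1)

bond 0 →J1
bond 1 →J3
bond 2 →Sf1
bond 3 →Sf2
bond 4 →J2
bond 5 →I1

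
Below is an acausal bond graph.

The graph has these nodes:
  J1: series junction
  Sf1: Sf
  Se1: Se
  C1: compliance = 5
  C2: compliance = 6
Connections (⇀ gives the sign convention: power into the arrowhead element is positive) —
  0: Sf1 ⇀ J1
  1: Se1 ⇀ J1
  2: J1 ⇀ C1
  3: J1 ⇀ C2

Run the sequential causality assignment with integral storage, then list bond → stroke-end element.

bond 0 stroke at Sf1  (Sf1: flow source, stroke at near end)
bond 1 stroke at J1  (Se1 (Se) sets effort on bond)
bond 2 stroke at J1  (J1 flow already set via bond 0)
bond 3 stroke at J1  (J1: bond 0 brought flow, rest push out)

β0 →Sf1
β1 →J1
β2 →J1
β3 →J1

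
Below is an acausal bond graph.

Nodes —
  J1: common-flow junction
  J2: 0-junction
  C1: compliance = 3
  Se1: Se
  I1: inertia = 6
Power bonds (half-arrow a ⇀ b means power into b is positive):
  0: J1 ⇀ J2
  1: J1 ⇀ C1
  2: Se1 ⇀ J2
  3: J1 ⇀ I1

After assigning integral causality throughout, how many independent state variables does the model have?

2  (C1, I1 all integral)

β2 stroke at J2  (source Se1 imposes e)
β0 stroke at J1  (J2 effort already set via bond 2)
β1 stroke at J1  (C1: C, integral causality)
β3 stroke at I1  (J1 needs exactly one f-in)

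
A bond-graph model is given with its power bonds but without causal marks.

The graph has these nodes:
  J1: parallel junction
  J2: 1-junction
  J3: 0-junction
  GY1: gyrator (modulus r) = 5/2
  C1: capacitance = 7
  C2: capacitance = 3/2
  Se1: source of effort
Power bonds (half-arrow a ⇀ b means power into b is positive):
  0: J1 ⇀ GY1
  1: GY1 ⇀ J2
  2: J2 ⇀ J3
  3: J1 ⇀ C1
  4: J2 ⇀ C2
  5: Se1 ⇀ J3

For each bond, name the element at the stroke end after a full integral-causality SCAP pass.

#5 |J3  (Se1: effort source, stroke at far end)
#2 |J2  (common-e at J3 fixed by 5)
#3 |J1  (C1 outputs effort q/C1)
#0 |GY1  (J1: bond 3 brought effort, rest push out)
#1 |GY1  (through GY1, causality inverts; strokes same side of GY1)
#4 |J2  (1-jn J2 has f-setter on 1)

bond 0 stroke at GY1
bond 1 stroke at GY1
bond 2 stroke at J2
bond 3 stroke at J1
bond 4 stroke at J2
bond 5 stroke at J3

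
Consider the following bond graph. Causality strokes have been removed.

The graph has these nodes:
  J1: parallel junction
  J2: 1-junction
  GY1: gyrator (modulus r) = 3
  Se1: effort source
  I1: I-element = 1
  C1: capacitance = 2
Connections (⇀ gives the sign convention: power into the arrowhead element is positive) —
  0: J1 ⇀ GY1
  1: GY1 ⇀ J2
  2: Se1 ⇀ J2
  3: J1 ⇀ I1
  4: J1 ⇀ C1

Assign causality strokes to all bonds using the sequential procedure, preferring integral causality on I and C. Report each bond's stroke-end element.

b2 stroke→J2  (Se1 fixes effort; stroke away)
b1 stroke→GY1  (only one flow-in slot at J2)
b0 stroke→GY1  (GY1: gyrator matches bond 1)
b3 stroke→I1  (prefer integral on I1)
b4 stroke→J1  (J1: last free bond brings effort in)

#0 →GY1
#1 →GY1
#2 →J2
#3 →I1
#4 →J1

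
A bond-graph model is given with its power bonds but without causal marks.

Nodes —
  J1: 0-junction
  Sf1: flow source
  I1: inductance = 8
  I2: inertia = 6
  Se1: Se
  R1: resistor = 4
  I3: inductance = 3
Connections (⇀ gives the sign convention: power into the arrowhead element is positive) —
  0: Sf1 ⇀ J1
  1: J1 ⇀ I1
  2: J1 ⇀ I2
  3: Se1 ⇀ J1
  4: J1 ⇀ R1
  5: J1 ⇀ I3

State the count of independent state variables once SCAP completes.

3  (I1, I2, I3 all integral)

bond 0 |Sf1  (Sf1 fixes flow; stroke at Sf1)
bond 3 |J1  (Se1 (Se) sets effort on bond)
bond 1 |I1  (J1 effort already set via bond 3)
bond 2 |I2  (J1: bond 3 brought effort, rest push out)
bond 4 |R1  (0-jn J1 has e-setter on 3)
bond 5 |I3  (0-jn J1 has e-setter on 3)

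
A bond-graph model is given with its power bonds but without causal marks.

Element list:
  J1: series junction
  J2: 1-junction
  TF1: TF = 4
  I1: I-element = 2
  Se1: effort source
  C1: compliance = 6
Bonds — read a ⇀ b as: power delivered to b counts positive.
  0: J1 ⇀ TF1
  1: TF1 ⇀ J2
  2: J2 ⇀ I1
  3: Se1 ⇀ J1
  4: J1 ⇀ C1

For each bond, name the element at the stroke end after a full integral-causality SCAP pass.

b3 →J1  (Se1 (Se) sets effort on bond)
b2 →I1  (I1 integral (f out))
b1 →J2  (J2: bond 2 brought flow, rest push out)
b0 →TF1  (through TF1, causality passes straight; one stroke at TF1)
b4 →J1  (common-f at J1 fixed by 0)

β0 →TF1
β1 →J2
β2 →I1
β3 →J1
β4 →J1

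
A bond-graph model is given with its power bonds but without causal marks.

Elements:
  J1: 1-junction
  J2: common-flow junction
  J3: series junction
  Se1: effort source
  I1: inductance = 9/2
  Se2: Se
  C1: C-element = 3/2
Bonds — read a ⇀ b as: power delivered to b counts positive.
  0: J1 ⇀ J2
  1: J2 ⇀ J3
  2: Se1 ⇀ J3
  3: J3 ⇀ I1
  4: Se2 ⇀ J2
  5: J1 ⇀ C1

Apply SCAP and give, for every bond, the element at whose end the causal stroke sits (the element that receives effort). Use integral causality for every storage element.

#2 stroke at J3  (source Se1 imposes e)
#4 stroke at J2  (Se2: effort source, stroke at far end)
#3 stroke at I1  (I1 outputs flow p/I1)
#1 stroke at J3  (J3: bond 3 brought flow, rest push out)
#0 stroke at J2  (J2 flow already set via bond 1)
#5 stroke at J1  (J1: bond 0 brought flow, rest push out)

#0 stroke at J2
#1 stroke at J3
#2 stroke at J3
#3 stroke at I1
#4 stroke at J2
#5 stroke at J1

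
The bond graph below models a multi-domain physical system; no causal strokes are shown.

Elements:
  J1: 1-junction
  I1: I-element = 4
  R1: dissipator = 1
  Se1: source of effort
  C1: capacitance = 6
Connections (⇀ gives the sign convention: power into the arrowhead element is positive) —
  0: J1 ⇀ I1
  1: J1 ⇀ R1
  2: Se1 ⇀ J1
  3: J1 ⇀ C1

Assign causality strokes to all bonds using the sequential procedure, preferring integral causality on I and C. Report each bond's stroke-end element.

b0 stroke→I1
b1 stroke→J1
b2 stroke→J1
b3 stroke→J1

bond 2 stroke at J1  (Se1 fixes effort; stroke away)
bond 0 stroke at I1  (I1: I, integral causality)
bond 1 stroke at J1  (common-f at J1 fixed by 0)
bond 3 stroke at J1  (common-f at J1 fixed by 0)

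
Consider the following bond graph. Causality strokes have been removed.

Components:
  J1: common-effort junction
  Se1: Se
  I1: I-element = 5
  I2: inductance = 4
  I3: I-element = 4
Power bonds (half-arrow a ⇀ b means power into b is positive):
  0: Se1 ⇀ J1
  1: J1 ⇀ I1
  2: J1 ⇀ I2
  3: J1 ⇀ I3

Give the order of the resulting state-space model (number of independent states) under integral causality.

#0 stroke at J1  (Se1 (Se) sets effort on bond)
#1 stroke at I1  (J1: bond 0 brought effort, rest push out)
#2 stroke at I2  (common-e at J1 fixed by 0)
#3 stroke at I3  (0-jn J1 has e-setter on 0)

3  (I1, I2, I3 all integral)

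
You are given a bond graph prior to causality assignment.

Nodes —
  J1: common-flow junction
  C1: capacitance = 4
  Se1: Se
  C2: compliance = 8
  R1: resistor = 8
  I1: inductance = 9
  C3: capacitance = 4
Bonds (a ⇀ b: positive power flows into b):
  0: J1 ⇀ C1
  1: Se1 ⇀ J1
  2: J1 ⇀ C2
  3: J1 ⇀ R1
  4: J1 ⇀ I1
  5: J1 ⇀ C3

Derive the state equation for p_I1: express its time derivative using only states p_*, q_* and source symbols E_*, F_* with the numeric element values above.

dp_I1/dt = E_Se1 - 8*p_I1/9 - q_C1/4 - q_C2/8 - q_C3/4

β1 |J1  (source Se1 imposes e)
β0 |J1  (C1 outputs effort q/C1)
β2 |J1  (C2: C, integral causality)
β4 |I1  (I1 outputs flow p/I1)
β3 |J1  (common-f at J1 fixed by 4)
β5 |J1  (common-f at J1 fixed by 4)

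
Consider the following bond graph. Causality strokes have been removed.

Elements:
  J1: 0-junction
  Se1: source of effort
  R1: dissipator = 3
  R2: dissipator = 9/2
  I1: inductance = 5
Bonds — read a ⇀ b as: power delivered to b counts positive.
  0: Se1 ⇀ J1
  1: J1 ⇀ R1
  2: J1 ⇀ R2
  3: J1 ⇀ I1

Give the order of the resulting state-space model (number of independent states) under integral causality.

1  (I1 all integral)

b0 |J1  (Se1 fixes effort; stroke away)
b1 |R1  (J1 effort already set via bond 0)
b2 |R2  (common-e at J1 fixed by 0)
b3 |I1  (J1: bond 0 brought effort, rest push out)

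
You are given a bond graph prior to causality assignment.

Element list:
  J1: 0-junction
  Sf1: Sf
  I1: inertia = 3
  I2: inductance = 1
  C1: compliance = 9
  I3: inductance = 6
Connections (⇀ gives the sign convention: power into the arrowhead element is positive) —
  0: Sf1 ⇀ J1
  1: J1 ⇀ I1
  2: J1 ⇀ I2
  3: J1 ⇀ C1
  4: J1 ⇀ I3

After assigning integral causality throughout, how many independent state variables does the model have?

b0 stroke→Sf1  (Sf1: flow source, stroke at near end)
b1 stroke→I1  (I1: I, integral causality)
b2 stroke→I2  (I2 outputs flow p/I2)
b3 stroke→J1  (C1 outputs effort q/C1)
b4 stroke→I3  (J1 effort already set via bond 3)

4  (C1, I1, I2, I3 all integral)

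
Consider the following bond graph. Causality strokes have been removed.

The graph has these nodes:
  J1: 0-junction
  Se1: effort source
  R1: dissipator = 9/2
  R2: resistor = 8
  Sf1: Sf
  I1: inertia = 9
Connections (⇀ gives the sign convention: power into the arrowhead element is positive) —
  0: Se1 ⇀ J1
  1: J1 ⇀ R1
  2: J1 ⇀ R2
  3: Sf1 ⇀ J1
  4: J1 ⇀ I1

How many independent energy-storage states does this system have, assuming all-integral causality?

1  (I1 all integral)

bond 0 |J1  (Se1: effort source, stroke at far end)
bond 3 |Sf1  (source Sf1 imposes f)
bond 1 |R1  (0-jn J1 has e-setter on 0)
bond 2 |R2  (J1: bond 0 brought effort, rest push out)
bond 4 |I1  (0-jn J1 has e-setter on 0)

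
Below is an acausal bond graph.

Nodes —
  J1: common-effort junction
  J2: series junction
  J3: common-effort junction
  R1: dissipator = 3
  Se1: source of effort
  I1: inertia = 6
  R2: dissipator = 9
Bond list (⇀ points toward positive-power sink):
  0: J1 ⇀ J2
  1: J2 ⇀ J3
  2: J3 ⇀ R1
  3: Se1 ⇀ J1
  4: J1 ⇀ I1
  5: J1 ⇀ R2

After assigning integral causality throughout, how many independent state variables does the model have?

1  (I1 all integral)

β3 stroke at J1  (Se1 (Se) sets effort on bond)
β0 stroke at J2  (common-e at J1 fixed by 3)
β4 stroke at I1  (J1 effort already set via bond 3)
β5 stroke at R2  (J1 effort already set via bond 3)
β1 stroke at J3  (closing 1-jn rule on J2)
β2 stroke at R1  (J3 effort already set via bond 1)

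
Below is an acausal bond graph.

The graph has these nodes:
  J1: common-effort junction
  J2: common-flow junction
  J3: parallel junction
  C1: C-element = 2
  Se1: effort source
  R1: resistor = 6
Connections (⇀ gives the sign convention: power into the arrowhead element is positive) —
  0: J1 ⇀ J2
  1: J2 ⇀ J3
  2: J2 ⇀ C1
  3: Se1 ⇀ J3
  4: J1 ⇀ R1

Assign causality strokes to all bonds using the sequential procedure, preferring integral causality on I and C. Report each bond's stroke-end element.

bond 0 stroke at J1
bond 1 stroke at J2
bond 2 stroke at J2
bond 3 stroke at J3
bond 4 stroke at R1

bond 3 stroke at J3  (Se1: effort source, stroke at far end)
bond 1 stroke at J2  (J3 effort already set via bond 3)
bond 2 stroke at J2  (prefer integral on C1)
bond 0 stroke at J1  (J2 needs exactly one f-in)
bond 4 stroke at R1  (common-e at J1 fixed by 0)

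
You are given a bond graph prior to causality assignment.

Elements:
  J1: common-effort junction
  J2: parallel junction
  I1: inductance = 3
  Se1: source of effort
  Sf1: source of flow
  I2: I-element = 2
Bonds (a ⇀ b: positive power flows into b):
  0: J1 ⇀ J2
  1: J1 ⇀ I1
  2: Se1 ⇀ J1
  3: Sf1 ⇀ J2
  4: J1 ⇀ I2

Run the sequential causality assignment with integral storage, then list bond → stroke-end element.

#0 stroke at J2
#1 stroke at I1
#2 stroke at J1
#3 stroke at Sf1
#4 stroke at I2

b2 stroke→J1  (Se1: effort source, stroke at far end)
b3 stroke→Sf1  (source Sf1 imposes f)
b0 stroke→J2  (common-e at J1 fixed by 2)
b1 stroke→I1  (common-e at J1 fixed by 2)
b4 stroke→I2  (J1: bond 2 brought effort, rest push out)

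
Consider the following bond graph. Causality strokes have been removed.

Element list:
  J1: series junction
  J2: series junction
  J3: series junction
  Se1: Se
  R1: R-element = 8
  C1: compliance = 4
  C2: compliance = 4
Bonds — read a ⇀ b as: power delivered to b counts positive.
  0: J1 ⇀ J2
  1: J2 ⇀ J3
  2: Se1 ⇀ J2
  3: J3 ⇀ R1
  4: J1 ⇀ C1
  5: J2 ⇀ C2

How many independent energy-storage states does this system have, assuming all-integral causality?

β2 |J2  (Se1 fixes effort; stroke away)
β4 |J1  (prefer integral on C1)
β0 |J2  (J1: last free bond brings flow in)
β5 |J2  (C2 integral (e out))
β1 |J3  (closing 1-jn rule on J2)
β3 |R1  (J3: last free bond brings flow in)

2  (C1, C2 all integral)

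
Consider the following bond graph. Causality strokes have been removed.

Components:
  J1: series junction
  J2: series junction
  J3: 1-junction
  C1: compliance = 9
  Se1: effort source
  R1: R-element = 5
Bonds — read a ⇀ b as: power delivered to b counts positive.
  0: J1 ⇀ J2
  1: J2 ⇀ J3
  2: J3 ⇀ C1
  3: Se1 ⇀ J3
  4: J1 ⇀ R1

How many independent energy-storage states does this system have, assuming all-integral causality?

1  (C1 all integral)

#3 stroke→J3  (Se1 (Se) sets effort on bond)
#2 stroke→J3  (prefer integral on C1)
#1 stroke→J2  (only one flow-in slot at J3)
#0 stroke→J1  (J2: last free bond brings flow in)
#4 stroke→R1  (J1: last free bond brings flow in)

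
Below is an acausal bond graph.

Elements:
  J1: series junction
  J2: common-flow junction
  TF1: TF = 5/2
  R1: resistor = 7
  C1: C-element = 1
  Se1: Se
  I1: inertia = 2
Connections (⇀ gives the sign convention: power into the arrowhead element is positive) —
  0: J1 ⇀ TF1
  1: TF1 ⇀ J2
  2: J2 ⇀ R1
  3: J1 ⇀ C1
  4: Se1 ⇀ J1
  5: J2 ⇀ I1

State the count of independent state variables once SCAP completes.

bond 4 |J1  (Se1 (Se) sets effort on bond)
bond 3 |J1  (C1 outputs effort q/C1)
bond 0 |TF1  (J1 needs exactly one f-in)
bond 1 |J2  (through TF1, causality passes straight; one stroke at TF1)
bond 5 |I1  (prefer integral on I1)
bond 2 |J2  (common-f at J2 fixed by 5)

2  (C1, I1 all integral)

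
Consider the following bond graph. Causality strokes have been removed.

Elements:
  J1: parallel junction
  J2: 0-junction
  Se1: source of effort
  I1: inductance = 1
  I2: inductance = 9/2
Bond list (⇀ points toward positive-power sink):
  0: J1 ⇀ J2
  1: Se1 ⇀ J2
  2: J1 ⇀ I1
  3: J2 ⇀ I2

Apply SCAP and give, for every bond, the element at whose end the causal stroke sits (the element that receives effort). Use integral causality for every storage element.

bond 0 stroke→J1
bond 1 stroke→J2
bond 2 stroke→I1
bond 3 stroke→I2

β1 stroke at J2  (Se1: effort source, stroke at far end)
β0 stroke at J1  (0-jn J2 has e-setter on 1)
β3 stroke at I2  (0-jn J2 has e-setter on 1)
β2 stroke at I1  (J1 effort already set via bond 0)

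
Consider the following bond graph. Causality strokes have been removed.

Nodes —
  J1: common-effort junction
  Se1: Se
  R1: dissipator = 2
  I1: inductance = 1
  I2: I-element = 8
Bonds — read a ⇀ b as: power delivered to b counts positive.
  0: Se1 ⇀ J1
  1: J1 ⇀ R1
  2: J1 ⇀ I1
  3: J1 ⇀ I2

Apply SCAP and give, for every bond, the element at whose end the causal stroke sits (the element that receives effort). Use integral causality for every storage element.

#0 stroke at J1
#1 stroke at R1
#2 stroke at I1
#3 stroke at I2

bond 0 stroke→J1  (Se1 (Se) sets effort on bond)
bond 1 stroke→R1  (J1: bond 0 brought effort, rest push out)
bond 2 stroke→I1  (0-jn J1 has e-setter on 0)
bond 3 stroke→I2  (J1 effort already set via bond 0)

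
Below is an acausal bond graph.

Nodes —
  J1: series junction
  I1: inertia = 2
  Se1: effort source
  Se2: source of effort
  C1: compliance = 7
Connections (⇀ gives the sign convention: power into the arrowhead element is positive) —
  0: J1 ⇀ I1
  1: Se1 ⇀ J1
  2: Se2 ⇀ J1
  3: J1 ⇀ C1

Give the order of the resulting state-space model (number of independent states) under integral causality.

β1 |J1  (source Se1 imposes e)
β2 |J1  (source Se2 imposes e)
β0 |I1  (prefer integral on I1)
β3 |J1  (J1: bond 0 brought flow, rest push out)

2  (C1, I1 all integral)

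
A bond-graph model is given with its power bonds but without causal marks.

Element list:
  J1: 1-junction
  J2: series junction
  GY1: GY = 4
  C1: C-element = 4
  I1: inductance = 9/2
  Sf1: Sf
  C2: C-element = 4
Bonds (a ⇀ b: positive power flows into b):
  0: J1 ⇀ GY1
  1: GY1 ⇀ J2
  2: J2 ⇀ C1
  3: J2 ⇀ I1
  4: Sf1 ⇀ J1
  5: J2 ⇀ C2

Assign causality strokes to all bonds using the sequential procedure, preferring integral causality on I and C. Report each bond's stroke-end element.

#4 |Sf1  (Sf1 (Sf) sets flow on bond)
#0 |J1  (J1: bond 4 brought flow, rest push out)
#1 |J2  (through GY1, causality inverts; strokes same side of GY1)
#2 |J2  (C1 outputs effort q/C1)
#3 |I1  (I1 outputs flow p/I1)
#5 |J2  (1-jn J2 has f-setter on 3)

bond 0 stroke at J1
bond 1 stroke at J2
bond 2 stroke at J2
bond 3 stroke at I1
bond 4 stroke at Sf1
bond 5 stroke at J2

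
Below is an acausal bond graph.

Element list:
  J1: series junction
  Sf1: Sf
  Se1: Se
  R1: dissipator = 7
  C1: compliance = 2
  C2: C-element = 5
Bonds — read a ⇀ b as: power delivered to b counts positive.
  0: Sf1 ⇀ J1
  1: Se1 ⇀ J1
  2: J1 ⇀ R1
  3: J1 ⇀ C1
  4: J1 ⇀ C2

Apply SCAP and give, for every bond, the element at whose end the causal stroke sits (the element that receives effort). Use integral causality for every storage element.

b0 stroke→Sf1  (Sf1 (Sf) sets flow on bond)
b1 stroke→J1  (Se1 fixes effort; stroke away)
b2 stroke→J1  (J1 flow already set via bond 0)
b3 stroke→J1  (1-jn J1 has f-setter on 0)
b4 stroke→J1  (J1: bond 0 brought flow, rest push out)

β0 stroke at Sf1
β1 stroke at J1
β2 stroke at J1
β3 stroke at J1
β4 stroke at J1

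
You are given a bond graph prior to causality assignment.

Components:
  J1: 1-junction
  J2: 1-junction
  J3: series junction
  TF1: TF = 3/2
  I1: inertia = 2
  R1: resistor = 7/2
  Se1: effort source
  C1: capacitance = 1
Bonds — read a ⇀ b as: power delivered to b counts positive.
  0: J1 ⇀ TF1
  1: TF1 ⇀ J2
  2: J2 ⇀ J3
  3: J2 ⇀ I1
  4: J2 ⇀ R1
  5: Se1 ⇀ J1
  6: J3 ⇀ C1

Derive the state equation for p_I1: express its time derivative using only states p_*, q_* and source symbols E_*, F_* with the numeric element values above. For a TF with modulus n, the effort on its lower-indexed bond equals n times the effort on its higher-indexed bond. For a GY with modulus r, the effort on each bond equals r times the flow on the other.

dp_I1/dt = 2*E_Se1/3 - 7*p_I1/4 - q_C1

#5 stroke at J1  (source Se1 imposes e)
#0 stroke at TF1  (closing 1-jn rule on J1)
#1 stroke at J2  (TF1 one-in-one-out from 0)
#3 stroke at I1  (I1: I, integral causality)
#2 stroke at J2  (J2 flow already set via bond 3)
#4 stroke at J2  (1-jn J2 has f-setter on 3)
#6 stroke at J3  (J3: bond 2 brought flow, rest push out)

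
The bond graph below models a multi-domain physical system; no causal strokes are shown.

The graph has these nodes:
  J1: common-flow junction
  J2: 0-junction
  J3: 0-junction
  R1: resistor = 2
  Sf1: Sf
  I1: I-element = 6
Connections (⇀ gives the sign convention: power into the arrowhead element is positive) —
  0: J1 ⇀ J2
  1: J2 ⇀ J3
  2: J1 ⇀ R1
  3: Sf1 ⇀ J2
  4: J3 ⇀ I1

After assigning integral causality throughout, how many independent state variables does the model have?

β3 stroke→Sf1  (Sf1 (Sf) sets flow on bond)
β4 stroke→I1  (prefer integral on I1)
β1 stroke→J3  (J3 needs exactly one e-in)
β0 stroke→J2  (only one effort-in slot at J2)
β2 stroke→J1  (common-f at J1 fixed by 0)

1  (I1 all integral)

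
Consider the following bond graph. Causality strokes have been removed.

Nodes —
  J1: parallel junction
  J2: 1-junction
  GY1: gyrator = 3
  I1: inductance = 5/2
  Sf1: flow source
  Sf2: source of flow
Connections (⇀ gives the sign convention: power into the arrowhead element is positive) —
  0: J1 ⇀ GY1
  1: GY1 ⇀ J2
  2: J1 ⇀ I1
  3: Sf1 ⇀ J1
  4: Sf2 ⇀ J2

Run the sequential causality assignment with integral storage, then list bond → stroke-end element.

#0 →J1
#1 →J2
#2 →I1
#3 →Sf1
#4 →Sf2

b3 |Sf1  (Sf1: flow source, stroke at near end)
b4 |Sf2  (Sf2 (Sf) sets flow on bond)
b1 |J2  (common-f at J2 fixed by 4)
b0 |J1  (GY1: gyrator matches bond 1)
b2 |I1  (J1 effort already set via bond 0)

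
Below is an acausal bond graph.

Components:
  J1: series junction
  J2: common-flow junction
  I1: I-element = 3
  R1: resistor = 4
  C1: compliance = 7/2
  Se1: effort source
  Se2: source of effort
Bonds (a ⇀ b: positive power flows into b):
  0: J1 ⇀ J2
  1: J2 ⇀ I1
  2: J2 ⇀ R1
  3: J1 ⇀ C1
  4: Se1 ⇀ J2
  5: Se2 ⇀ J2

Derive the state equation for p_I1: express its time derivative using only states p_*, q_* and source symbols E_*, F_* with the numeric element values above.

bond 4 →J2  (Se1: effort source, stroke at far end)
bond 5 →J2  (Se2 (Se) sets effort on bond)
bond 1 →I1  (I1: I, integral causality)
bond 0 →J2  (common-f at J2 fixed by 1)
bond 2 →J2  (J2: bond 1 brought flow, rest push out)
bond 3 →J1  (J1: bond 0 brought flow, rest push out)

dp_I1/dt = E_Se1 + E_Se2 - 4*p_I1/3 - 2*q_C1/7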